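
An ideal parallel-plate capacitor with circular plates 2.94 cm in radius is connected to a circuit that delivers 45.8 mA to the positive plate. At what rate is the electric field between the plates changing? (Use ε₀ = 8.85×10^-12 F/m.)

1.91×10^12 V/(m·s)

The displacement current between the plates equals the conduction current, I_d = 45.8 mA.
Inverting I_d = ε₀ A dE/dt gives dE/dt = 0.0458 / (8.85×10^-12 · 2.715×10^-3) = 1.91×10^12 V/(m·s).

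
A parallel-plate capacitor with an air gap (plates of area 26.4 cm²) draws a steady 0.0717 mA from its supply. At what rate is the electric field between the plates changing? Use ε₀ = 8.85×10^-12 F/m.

The displacement current between the plates equals the conduction current, I_d = 0.0717 mA.
Then dE/dt = I_d/(ε₀A) = 3.07×10^9 V/(m·s).

3.07×10^9 V/(m·s)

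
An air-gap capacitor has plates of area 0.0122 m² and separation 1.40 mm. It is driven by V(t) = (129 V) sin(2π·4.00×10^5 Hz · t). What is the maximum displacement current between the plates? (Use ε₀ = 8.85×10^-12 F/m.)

The displacement current equals the conduction current C dV/dt, which peaks at C V₀ ω.
With C = ε₀A/d = (8.85×10^-12)(0.0122)/(1.40×10^-3) = 7.712×10^-11 F and ω = 2πf = 2.513×10^6 rad/s, I_d,max = (7.712×10^-11)(129)(2.513×10^6) = 0.0250 A.

0.0250 A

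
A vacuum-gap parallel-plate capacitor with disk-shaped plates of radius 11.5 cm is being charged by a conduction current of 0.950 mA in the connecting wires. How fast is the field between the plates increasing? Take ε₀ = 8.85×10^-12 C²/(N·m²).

2.58×10^9 V/(m·s)

Charge continuity gives I_d = I = 9.50×10^-4 A between the plates.
Inverting I_d = ε₀ A dE/dt gives dE/dt = 9.50×10^-4 / (8.85×10^-12 · 0.04155) = 2.58×10^9 V/(m·s).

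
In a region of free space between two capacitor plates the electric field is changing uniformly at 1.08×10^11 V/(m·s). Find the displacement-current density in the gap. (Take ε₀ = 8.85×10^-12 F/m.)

J_d = ε₀ ∂E/∂t, so J_d = 0.956 A/m².

0.956 A/m²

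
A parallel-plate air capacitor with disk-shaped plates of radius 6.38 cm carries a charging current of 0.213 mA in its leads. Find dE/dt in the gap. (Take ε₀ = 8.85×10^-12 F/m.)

1.88×10^9 V/(m·s)

By continuity, I_d in the gap equals the 0.213 mA flowing in the wire.
Then dE/dt = I_d/(ε₀A) = 1.88×10^9 V/(m·s).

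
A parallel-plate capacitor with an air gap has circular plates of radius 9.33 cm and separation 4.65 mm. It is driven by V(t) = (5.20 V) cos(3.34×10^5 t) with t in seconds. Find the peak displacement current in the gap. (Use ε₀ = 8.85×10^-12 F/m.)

9.04×10^-5 A

(dE/dt)_max = V₀ω/d = 3.735×10^8 V/(m·s); ω = 3.34×10^5 rad/s.
I_d,max = ε₀ A (dE/dt)_max = (8.85×10^-12)(0.02735)(3.735×10^8) = 9.04×10^-5 A.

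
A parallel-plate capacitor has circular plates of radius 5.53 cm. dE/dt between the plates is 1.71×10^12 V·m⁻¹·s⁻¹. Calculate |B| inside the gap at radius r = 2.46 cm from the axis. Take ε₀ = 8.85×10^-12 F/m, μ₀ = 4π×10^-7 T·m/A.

I_d = ε₀ dΦ_E/dt = ε₀ πR² (dE/dt) = (8.85×10^-12)(9.607×10^-3)(1.71×10^12) = 0.1454 A through the full plate area.
∮B·dl = μ₀ I_d,enc with I_d,enc = I_d r²/R² = 0.02877 A; so B = μ₀ I_d,enc/(2πr) = 2.34×10^-7 T.

2.34×10^-7 T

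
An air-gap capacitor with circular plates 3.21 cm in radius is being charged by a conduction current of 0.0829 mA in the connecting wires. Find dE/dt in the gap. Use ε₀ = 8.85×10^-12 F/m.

2.89×10^9 V/(m·s)

By continuity, I_d in the gap equals the 0.0829 mA flowing in the wire.
Since I_d = ε₀ A dE/dt, dE/dt = I_d/(ε₀A) = (8.29×10^-5)/((8.85×10^-12)(3.237×10^-3)) = 2.89×10^9 V/(m·s).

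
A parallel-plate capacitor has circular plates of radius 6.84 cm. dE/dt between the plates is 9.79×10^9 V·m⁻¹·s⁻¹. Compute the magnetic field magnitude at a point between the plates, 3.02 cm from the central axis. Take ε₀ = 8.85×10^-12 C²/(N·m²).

Through the whole plate area (πR² = 0.01470 m²), I_d = ε₀ πR² dE/dt = 1.274×10^-3 A.
An Ampèrian loop of radius r encloses a fraction (r/R)² of I_d. Then B·2πr = μ₀ I_d (r/R)², giving B = μ₀ I_d r/(2πR²) = 1.64×10^-9 T.

1.64×10^-9 T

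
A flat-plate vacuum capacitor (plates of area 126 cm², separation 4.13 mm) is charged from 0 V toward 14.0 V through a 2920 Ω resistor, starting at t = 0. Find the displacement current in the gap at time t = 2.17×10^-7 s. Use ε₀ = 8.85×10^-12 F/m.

3.06×10^-4 A

C = ε₀A/d = (8.85×10^-12)(0.0126)/(4.13×10^-3) = 2.700×10^-11 F and τ = RC = 7.884×10^-8 s. I_d in the gap equals the RC charging current.
I_d(t) = (V₀/R) e^(−t/τ) = 4.795×10^-3 · e^(−2.752) = 3.06×10^-4 A.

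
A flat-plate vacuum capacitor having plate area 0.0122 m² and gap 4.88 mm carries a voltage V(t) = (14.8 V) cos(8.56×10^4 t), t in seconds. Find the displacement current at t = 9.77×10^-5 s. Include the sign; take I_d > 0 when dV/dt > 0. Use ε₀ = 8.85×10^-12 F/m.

-2.45×10^-5 A

dV/dt = (14.8)(8.56×10^4)·−sin(8.36312) = -1.106×10^6 V/s.
I_d = C dV/dt with C = ε₀A/d = (8.85×10^-12)(0.0122)/(4.88×10^-3) = 2.213×10^-11 F, so I_d = (2.213×10^-11)(-1.106×10^6) = -2.45×10^-5 A.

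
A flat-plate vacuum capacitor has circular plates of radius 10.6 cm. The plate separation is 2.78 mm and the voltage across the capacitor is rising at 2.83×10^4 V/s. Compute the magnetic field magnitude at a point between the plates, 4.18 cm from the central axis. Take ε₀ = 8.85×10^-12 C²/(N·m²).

2.37×10^-12 T

With E = V/d, dE/dt = 1.018×10^7 V/(m·s) and πR² = 0.03530 m², giving I_d = ε₀ πR² dE/dt = 3.180×10^-6 A.
An Ampèrian loop of radius r encloses a fraction (r/R)² of I_d. Then B·2πr = μ₀ I_d (r/R)², giving B = μ₀ I_d r/(2πR²) = 2.37×10^-12 T.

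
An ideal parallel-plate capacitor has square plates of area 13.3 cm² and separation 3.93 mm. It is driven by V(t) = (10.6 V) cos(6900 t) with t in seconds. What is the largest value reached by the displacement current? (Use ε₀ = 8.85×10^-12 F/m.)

C = ε₀A/d = (8.85×10^-12)(1.33×10^-3)/(3.93×10^-3) = 2.995×10^-12 F; ω = 6900 rad/s.
I_d = C dV/dt, so |I_d|_max = C V₀ ω = (2.995×10^-12)(10.6)(6900) = 2.19×10^-7 A.

2.19×10^-7 A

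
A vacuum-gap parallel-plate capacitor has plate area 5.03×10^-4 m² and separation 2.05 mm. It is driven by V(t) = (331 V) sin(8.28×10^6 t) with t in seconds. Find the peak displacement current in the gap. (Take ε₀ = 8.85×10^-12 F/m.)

5.95×10^-3 A

C = ε₀A/d = (8.85×10^-12)(5.03×10^-4)/(2.05×10^-3) = 2.171×10^-12 F; ω = 8.28×10^6 rad/s.
I_d = C dV/dt, so |I_d|_max = C V₀ ω = (2.171×10^-12)(331)(8.28×10^6) = 5.95×10^-3 A.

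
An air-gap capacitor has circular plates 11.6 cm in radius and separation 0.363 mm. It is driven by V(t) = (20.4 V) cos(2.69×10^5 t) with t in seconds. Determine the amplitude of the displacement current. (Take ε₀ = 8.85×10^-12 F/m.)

5.66×10^-3 A

(dE/dt)_max = V₀ω/d = 1.512×10^10 V/(m·s); ω = 2.69×10^5 rad/s.
I_d,max = ε₀ A (dE/dt)_max = (8.85×10^-12)(0.04227)(1.512×10^10) = 5.66×10^-3 A.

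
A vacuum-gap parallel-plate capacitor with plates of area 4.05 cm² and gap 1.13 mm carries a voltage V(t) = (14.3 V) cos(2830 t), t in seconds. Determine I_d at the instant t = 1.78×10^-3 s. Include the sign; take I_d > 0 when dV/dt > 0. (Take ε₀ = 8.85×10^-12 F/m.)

1.22×10^-7 A

dE/dt = (V₀ω/d)·−sin(ωt) with ωt = 5.0374 rad: (14.3)(2830)(0.9476)/(1.13×10^-3) = 3.394×10^7 V/(m·s).
I_d = ε₀ A dE/dt = (8.85×10^-12)(4.05×10^-4)(3.394×10^7) = 1.22×10^-7 A.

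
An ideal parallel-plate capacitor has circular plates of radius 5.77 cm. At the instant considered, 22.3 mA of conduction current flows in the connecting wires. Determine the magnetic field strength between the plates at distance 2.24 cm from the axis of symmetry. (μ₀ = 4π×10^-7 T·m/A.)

3.00×10^-8 T

Between the plates the displacement current equals the wire current: I_d = 22.3 mA = 0.0223 A.
For r < R the Ampère–Maxwell law gives B(2πr) = μ₀ I_d (r²/R²), so B = μ₀ I_d r/(2πR²) = (4π×10^-7)(0.0223)(0.0224)/(2π·0.0577²) = 3.00×10^-8 T.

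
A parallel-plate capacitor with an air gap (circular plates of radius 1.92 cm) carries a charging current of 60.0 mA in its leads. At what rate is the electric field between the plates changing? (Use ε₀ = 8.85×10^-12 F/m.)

The displacement current between the plates equals the conduction current, I_d = 60.0 mA.
Inverting I_d = ε₀ A dE/dt gives dE/dt = 0.0600 / (8.85×10^-12 · 1.158×10^-3) = 5.85×10^12 V/(m·s).

5.85×10^12 V/(m·s)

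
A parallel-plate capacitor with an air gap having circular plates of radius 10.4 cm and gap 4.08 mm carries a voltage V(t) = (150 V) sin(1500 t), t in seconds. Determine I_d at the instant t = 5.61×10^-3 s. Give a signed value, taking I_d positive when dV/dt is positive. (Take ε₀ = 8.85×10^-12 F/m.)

-8.82×10^-6 A

C = ε₀A/d = (8.85×10^-12)(0.03398)/(4.08×10^-3) = 7.371×10^-11 F. dV/dt = V₀ω·cos(ωt); at ωt = 8.415 rad this factor is -0.5320.
I_d = C dV/dt = (7.371×10^-11)(150)(1500)(-0.5320) = -8.82×10^-6 A.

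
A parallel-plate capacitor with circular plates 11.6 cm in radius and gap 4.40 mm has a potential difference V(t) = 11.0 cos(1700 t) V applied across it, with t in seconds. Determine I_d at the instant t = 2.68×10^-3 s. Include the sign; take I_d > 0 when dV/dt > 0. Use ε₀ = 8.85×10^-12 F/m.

dE/dt = (V₀ω/d)·−sin(ωt) with ωt = 4.556 rad: (11.0)(1700)(0.9878)/(4.40×10^-3) = 4.198×10^6 V/(m·s).
I_d = ε₀ A dE/dt = (8.85×10^-12)(0.04227)(4.198×10^6) = 1.57×10^-6 A.

1.57×10^-6 A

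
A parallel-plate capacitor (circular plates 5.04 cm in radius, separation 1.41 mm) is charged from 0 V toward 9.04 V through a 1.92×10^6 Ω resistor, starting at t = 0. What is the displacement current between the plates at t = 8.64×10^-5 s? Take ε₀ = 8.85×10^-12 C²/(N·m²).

1.92×10^-6 A

C = ε₀A/d = (8.85×10^-12)(7.980×10^-3)/(1.41×10^-3) = 5.009×10^-11 F and τ = RC = 9.617×10^-5 s. I_d in the gap equals the RC charging current.
I_d(t) = (V₀/R) e^(−t/τ) = 4.708×10^-6 · e^(−0.8984) = 1.92×10^-6 A.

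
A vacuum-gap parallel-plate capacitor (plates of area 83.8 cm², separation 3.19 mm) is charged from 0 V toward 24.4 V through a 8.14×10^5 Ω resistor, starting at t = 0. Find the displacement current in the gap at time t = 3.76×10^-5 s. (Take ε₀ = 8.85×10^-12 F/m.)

C = ε₀A/d = (8.85×10^-12)(8.38×10^-3)/(3.19×10^-3) = 2.325×10^-11 F and τ = RC = 1.893×10^-5 s. I_d in the gap equals the RC charging current.
I_d(t) = (V₀/R) e^(−t/τ) = 2.998×10^-5 · e^(−1.986) = 4.11×10^-6 A.

4.11×10^-6 A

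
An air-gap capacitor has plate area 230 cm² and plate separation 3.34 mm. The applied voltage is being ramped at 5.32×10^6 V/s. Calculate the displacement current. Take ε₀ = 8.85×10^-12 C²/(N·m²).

3.24×10^-4 A

The field between the plates is E = V/d, so dE/dt = (5.32×10^6)/(3.34×10^-3 m) = 1.593×10^9 V/(m·s).
I_d = ε₀ A (dE/dt) = (8.85×10^-12)(0.0230)(1.593×10^9) = 3.24×10^-4 A.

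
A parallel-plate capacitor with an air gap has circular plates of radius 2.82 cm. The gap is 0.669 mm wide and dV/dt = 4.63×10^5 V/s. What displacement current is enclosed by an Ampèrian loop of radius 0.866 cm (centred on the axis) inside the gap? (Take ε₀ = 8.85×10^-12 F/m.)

dE/dt = (dV/dt)/d = 6.921×10^8 V/(m·s); I_d = ε₀(πR²)(dE/dt) = (8.85×10^-12)(2.498×10^-3)(6.921×10^8) = 1.530×10^-5 A.
Since J_d is uniform, the enclosed fraction is (r/R)² = 0.09431, giving I_d,enc = 1.44×10^-6 A.

1.44×10^-6 A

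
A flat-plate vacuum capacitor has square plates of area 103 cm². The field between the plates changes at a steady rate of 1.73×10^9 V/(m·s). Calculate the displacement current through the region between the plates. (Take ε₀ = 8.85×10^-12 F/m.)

1.58×10^-4 A

The displacement current is ε₀ times dΦ_E/dt = ε₀ A dE/dt = (8.85×10^-12)(0.0103)(1.73×10^9) = 1.58×10^-4 A.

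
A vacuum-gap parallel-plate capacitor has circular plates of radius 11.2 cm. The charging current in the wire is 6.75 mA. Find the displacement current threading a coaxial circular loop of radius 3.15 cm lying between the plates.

5.34×10^-4 A

By continuity the displacement current in the gap matches the conduction current: I_d = 6.75×10^-3 A.
The field is uniform, so I_d,enc = I_d (r/R)² = (6.75×10^-3)(3.15/11.2)² = 5.34×10^-4 A.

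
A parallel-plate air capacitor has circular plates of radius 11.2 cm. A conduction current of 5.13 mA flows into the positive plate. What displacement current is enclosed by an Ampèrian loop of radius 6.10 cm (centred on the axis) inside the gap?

No conduction current crosses the gap, so I_d there equals the 5.13×10^-3 A in the leads.
Since J_d is uniform, the enclosed fraction is (r/R)² = 0.2966, giving I_d,enc = 1.52×10^-3 A.

1.52×10^-3 A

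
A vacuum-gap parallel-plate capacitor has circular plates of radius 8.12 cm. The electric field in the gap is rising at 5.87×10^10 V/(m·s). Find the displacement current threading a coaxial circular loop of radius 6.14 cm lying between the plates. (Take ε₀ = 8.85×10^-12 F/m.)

Total displacement current: I_d = ε₀(πR²)(dE/dt) = (8.85×10^-12)(0.02071)(5.87×10^10) = 0.01076 A.
Through an area πr² the displacement current is I_d·(πr²/πR²) = I_d (r/R)² = 6.15×10^-3 A.

6.15×10^-3 A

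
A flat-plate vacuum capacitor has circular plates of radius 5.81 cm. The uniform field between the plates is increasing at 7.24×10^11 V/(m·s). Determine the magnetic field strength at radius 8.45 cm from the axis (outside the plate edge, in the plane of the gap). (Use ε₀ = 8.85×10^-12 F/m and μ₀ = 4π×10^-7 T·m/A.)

1.61×10^-7 T

Through the whole plate area (πR² = 0.01060 m²), I_d = ε₀ πR² dE/dt = 0.06792 A.
For r ≥ R the full I_d is enclosed: B = μ₀ I_d/(2πr) = (4π×10^-7)(0.06792)/(2π·0.0845) = 1.61×10^-7 T.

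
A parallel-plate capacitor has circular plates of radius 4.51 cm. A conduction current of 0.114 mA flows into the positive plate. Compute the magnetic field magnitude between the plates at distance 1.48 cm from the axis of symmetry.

1.66×10^-10 T

No conduction current crosses the gap, so I_d there equals the 1.14×10^-4 A in the leads.
An Ampèrian loop of radius r encloses a fraction (r/R)² of I_d. Then B·2πr = μ₀ I_d (r/R)², giving B = μ₀ I_d r/(2πR²) = 1.66×10^-10 T.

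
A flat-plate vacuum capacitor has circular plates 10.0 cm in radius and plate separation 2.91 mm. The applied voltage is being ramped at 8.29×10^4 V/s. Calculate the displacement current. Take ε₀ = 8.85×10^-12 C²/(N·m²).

7.92×10^-6 A

The displacement current equals the charging current C dV/dt. With C = ε₀A/d = (8.85×10^-12)(0.03142)/(2.91×10^-3) = 9.556×10^-11 F, I_d = (9.556×10^-11)(8.29×10^4) = 7.92×10^-6 A.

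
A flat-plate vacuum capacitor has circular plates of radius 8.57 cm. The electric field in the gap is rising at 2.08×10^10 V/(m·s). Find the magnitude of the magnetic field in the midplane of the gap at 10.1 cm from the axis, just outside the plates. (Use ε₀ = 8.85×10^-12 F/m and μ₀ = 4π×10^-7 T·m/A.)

Through the whole plate area (πR² = 0.02307 m²), I_d = ε₀ πR² dE/dt = 4.247×10^-3 A.
For r ≥ R the full I_d is enclosed: B = μ₀ I_d/(2πr) = (4π×10^-7)(4.247×10^-3)/(2π·0.101) = 8.41×10^-9 T.

8.41×10^-9 T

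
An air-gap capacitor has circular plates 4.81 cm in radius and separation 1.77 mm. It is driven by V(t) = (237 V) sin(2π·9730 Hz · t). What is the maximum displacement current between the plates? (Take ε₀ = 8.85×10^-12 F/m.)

5.27×10^-4 A

(dE/dt)_max = V₀ω/d = 8.187×10^9 V/(m·s); ω = 2πf = 6.114×10^4 rad/s.
I_d,max = ε₀ A (dE/dt)_max = (8.85×10^-12)(7.268×10^-3)(8.187×10^9) = 5.27×10^-4 A.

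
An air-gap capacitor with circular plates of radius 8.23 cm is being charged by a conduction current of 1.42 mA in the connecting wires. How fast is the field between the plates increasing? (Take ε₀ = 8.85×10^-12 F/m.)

The displacement current between the plates equals the conduction current, I_d = 1.42 mA.
Since I_d = ε₀ A dE/dt, dE/dt = I_d/(ε₀A) = (1.42×10^-3)/((8.85×10^-12)(0.02128)) = 7.54×10^9 V/(m·s).

7.54×10^9 V/(m·s)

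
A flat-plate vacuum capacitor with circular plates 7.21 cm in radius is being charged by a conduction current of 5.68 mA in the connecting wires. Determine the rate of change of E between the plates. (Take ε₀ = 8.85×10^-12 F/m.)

3.93×10^10 V/(m·s)

By continuity, I_d in the gap equals the 5.68 mA flowing in the wire.
Since I_d = ε₀ A dE/dt, dE/dt = I_d/(ε₀A) = (5.68×10^-3)/((8.85×10^-12)(0.01633)) = 3.93×10^10 V/(m·s).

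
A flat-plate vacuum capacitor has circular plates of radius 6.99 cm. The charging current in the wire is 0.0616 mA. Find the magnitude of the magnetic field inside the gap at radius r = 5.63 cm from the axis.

By continuity the displacement current in the gap matches the conduction current: I_d = 6.16×10^-5 A.
∮B·dl = μ₀ I_d,enc with I_d,enc = I_d r²/R² = 3.996×10^-5 A; so B = μ₀ I_d,enc/(2πr) = 1.42×10^-10 T.

1.42×10^-10 T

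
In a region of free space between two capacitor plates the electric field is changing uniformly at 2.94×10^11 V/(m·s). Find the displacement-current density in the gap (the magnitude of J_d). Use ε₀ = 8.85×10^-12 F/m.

2.60 A/m²

J_d = ε₀ ∂E/∂t, so J_d = 2.60 A/m².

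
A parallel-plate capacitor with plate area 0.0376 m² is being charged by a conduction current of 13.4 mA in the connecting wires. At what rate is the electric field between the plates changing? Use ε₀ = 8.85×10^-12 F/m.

4.03×10^10 V/(m·s)

Charge continuity gives I_d = I = 0.0134 A between the plates.
Inverting I_d = ε₀ A dE/dt gives dE/dt = 0.0134 / (8.85×10^-12 · 0.0376) = 4.03×10^10 V/(m·s).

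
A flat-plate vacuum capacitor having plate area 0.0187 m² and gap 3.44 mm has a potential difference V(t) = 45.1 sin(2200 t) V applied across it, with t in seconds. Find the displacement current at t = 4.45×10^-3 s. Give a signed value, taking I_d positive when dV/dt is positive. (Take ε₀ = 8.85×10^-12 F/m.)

dV/dt = (45.1)(2200)·cos(9.79) = -9.268×10^4 V/s.
I_d = C dV/dt with C = ε₀A/d = (8.85×10^-12)(0.0187)/(3.44×10^-3) = 4.811×10^-11 F, so I_d = (4.811×10^-11)(-9.268×10^4) = -4.46×10^-6 A.

-4.46×10^-6 A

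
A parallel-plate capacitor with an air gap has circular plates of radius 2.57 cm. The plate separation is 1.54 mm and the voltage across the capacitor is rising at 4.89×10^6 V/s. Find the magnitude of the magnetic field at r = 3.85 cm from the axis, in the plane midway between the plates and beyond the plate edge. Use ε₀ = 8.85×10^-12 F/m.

dE/dt = (dV/dt)/d = 3.175×10^9 V/(m·s); I_d = ε₀(πR²)(dE/dt) = (8.85×10^-12)(2.075×10^-3)(3.175×10^9) = 5.830×10^-5 A.
With r > R the enclosed displacement current is the full I_d; B = μ₀ I_d / (2πr) = 3.03×10^-10 T.

3.03×10^-10 T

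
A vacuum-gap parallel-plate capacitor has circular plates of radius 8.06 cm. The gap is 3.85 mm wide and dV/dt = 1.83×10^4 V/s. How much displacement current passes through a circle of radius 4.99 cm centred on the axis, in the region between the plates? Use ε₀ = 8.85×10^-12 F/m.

3.29×10^-7 A

With E = V/d, dE/dt = 4.753×10^6 V/(m·s) and πR² = 0.02041 m², giving I_d = ε₀ πR² dE/dt = 8.585×10^-7 A.
Since J_d is uniform, the enclosed fraction is (r/R)² = 0.3833, giving I_d,enc = 3.29×10^-7 A.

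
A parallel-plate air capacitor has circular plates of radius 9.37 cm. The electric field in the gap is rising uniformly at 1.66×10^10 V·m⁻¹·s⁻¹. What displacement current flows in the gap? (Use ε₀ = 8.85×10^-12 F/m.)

4.05×10^-3 A

The displacement current is ε₀ times dΦ_E/dt = ε₀ A dE/dt = (8.85×10^-12)(0.02758)(1.66×10^10) = 4.05×10^-3 A.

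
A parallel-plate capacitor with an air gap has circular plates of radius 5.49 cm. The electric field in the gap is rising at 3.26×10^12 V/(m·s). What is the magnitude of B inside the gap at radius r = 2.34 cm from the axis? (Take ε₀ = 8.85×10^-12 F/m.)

4.24×10^-7 T

I_d = ε₀ dΦ_E/dt = ε₀ πR² (dE/dt) = (8.85×10^-12)(9.469×10^-3)(3.26×10^12) = 0.2732 A through the full plate area.
An Ampèrian loop of radius r encloses a fraction (r/R)² of I_d. Then B·2πr = μ₀ I_d (r/R)², giving B = μ₀ I_d r/(2πR²) = 4.24×10^-7 T.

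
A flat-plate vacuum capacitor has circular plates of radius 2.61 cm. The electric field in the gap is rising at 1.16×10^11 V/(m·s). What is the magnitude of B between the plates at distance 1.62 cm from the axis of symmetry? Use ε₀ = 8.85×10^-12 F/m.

1.04×10^-8 T

I_d = ε₀ dΦ_E/dt = ε₀ πR² (dE/dt) = (8.85×10^-12)(2.140×10^-3)(1.16×10^11) = 2.197×10^-3 A through the full plate area.
For r < R the Ampère–Maxwell law gives B(2πr) = μ₀ I_d (r²/R²), so B = μ₀ I_d r/(2πR²) = (4π×10^-7)(2.197×10^-3)(0.0162)/(2π·0.0261²) = 1.04×10^-8 T.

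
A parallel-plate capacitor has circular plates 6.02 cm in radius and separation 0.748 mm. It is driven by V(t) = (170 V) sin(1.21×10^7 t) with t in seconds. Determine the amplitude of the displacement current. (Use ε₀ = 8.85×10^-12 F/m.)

The displacement current equals the conduction current C dV/dt, which peaks at C V₀ ω.
With C = ε₀A/d = (8.85×10^-12)(0.01139)/(7.48×10^-4) = 1.348×10^-10 F and ω = 1.21×10^7 rad/s, I_d,max = (1.348×10^-10)(170)(1.21×10^7) = 0.277 A.

0.277 A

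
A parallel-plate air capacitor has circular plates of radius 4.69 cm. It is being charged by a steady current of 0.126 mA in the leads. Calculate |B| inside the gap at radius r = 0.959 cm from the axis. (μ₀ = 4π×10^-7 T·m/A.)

Between the plates the displacement current equals the wire current: I_d = 0.126 mA = 1.26×10^-4 A.
∮B·dl = μ₀ I_d,enc with I_d,enc = I_d r²/R² = 5.268×10^-6 A; so B = μ₀ I_d,enc/(2πr) = 1.10×10^-10 T.

1.10×10^-10 T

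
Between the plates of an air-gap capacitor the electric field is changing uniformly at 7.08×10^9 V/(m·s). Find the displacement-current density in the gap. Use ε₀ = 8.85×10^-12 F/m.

The displacement-current density is ε₀ ∂E/∂t = (8.85×10^-12)(7.08×10^9) = 0.0627 A/m².

0.0627 A/m²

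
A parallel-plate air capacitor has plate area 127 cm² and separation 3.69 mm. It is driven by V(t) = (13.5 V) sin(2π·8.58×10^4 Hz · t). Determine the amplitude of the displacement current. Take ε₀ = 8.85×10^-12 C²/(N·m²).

(dE/dt)_max = V₀ω/d = 1.972×10^9 V/(m·s); ω = 2πf = 5.391×10^5 rad/s.
I_d,max = ε₀ A (dE/dt)_max = (8.85×10^-12)(0.0127)(1.972×10^9) = 2.22×10^-4 A.

2.22×10^-4 A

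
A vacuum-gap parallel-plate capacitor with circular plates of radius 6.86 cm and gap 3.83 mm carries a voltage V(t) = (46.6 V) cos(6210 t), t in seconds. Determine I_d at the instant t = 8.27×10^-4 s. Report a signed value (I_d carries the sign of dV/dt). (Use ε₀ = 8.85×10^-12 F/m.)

9.01×10^-6 A

dE/dt = (V₀ω/d)·−sin(ωt) with ωt = 5.13567 rad: (46.6)(6210)(0.9117)/(3.83×10^-3) = 6.889×10^7 V/(m·s).
I_d = ε₀ A dE/dt = (8.85×10^-12)(0.01478)(6.889×10^7) = 9.01×10^-6 A.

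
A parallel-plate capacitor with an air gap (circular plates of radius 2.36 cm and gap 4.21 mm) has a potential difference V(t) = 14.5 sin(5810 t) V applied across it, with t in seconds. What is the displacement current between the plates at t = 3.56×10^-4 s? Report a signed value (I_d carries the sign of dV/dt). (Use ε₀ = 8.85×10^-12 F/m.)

-1.48×10^-7 A

dE/dt = (V₀ω/d)·cos(ωt) with ωt = 2.06836 rad: (14.5)(5810)(-0.4773)/(4.21×10^-3) = -9.551×10^6 V/(m·s).
I_d = ε₀ A dE/dt = (8.85×10^-12)(1.750×10^-3)(-9.551×10^6) = -1.48×10^-7 A.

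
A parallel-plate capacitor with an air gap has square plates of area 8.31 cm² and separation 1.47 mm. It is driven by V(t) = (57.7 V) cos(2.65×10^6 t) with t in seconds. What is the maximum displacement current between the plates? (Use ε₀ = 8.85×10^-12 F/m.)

(dE/dt)_max = V₀ω/d = 1.040×10^11 V/(m·s); ω = 2.65×10^6 rad/s.
I_d,max = ε₀ A (dE/dt)_max = (8.85×10^-12)(8.31×10^-4)(1.040×10^11) = 7.65×10^-4 A.

7.65×10^-4 A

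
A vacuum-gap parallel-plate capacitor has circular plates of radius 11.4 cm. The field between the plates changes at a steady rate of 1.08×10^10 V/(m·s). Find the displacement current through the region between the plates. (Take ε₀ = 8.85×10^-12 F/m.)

With a uniform field, Φ_E = EA, so I_d = ε₀ A dE/dt = 3.90×10^-3 A.

3.90×10^-3 A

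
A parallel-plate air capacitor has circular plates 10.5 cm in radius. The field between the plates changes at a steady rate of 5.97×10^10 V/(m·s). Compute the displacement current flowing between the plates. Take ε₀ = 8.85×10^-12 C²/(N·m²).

With a uniform field, Φ_E = EA, so I_d = ε₀ A dE/dt = 0.0183 A.

0.0183 A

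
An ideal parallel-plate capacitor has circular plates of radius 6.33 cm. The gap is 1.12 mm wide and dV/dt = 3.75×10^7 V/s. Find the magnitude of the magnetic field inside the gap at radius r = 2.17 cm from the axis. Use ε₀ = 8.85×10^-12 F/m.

I_d = C dV/dt with C = ε₀πR²/d = 9.948×10^-11 F, so I_d = (9.948×10^-11)(3.75×10^7) = 3.730×10^-3 A.
For r < R the Ampère–Maxwell law gives B(2πr) = μ₀ I_d (r²/R²), so B = μ₀ I_d r/(2πR²) = (4π×10^-7)(3.730×10^-3)(0.0217)/(2π·0.0633²) = 4.04×10^-9 T.

4.04×10^-9 T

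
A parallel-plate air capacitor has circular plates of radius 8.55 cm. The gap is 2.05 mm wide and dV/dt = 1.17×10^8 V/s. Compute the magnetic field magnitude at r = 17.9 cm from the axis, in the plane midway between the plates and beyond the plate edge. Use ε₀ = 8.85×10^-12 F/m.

I_d = C dV/dt with C = ε₀πR²/d = 9.916×10^-11 F, so I_d = (9.916×10^-11)(1.17×10^8) = 0.01160 A.
For r ≥ R the full I_d is enclosed: B = μ₀ I_d/(2πr) = (4π×10^-7)(0.01160)/(2π·0.179) = 1.30×10^-8 T.

1.30×10^-8 T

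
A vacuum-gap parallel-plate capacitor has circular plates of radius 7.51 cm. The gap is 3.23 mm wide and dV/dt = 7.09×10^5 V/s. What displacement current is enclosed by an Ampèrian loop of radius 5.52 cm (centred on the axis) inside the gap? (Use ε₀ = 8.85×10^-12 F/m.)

1.86×10^-5 A

I_d = C dV/dt with C = ε₀πR²/d = 4.855×10^-11 F, so I_d = (4.855×10^-11)(7.09×10^5) = 3.442×10^-5 A.
Since J_d is uniform, the enclosed fraction is (r/R)² = 0.5403, giving I_d,enc = 1.86×10^-5 A.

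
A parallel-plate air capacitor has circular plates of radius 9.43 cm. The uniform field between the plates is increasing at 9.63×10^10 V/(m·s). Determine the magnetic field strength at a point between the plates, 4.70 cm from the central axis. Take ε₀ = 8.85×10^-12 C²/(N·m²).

Through the whole plate area (πR² = 0.02794 m²), I_d = ε₀ πR² dE/dt = 0.02381 A.
An Ampèrian loop of radius r encloses a fraction (r/R)² of I_d. Then B·2πr = μ₀ I_d (r/R)², giving B = μ₀ I_d r/(2πR²) = 2.52×10^-8 T.

2.52×10^-8 T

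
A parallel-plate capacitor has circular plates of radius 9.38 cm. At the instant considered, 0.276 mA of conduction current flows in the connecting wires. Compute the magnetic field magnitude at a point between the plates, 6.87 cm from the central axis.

No conduction current crosses the gap, so I_d there equals the 2.76×10^-4 A in the leads.
For r < R the Ampère–Maxwell law gives B(2πr) = μ₀ I_d (r²/R²), so B = μ₀ I_d r/(2πR²) = (4π×10^-7)(2.76×10^-4)(0.0687)/(2π·0.0938²) = 4.31×10^-10 T.

4.31×10^-10 T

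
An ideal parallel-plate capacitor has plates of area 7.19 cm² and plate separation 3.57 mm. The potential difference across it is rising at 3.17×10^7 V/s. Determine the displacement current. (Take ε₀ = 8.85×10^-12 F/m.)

C = ε₀A/d = (8.85×10^-12)(7.19×10^-4)/(3.57×10^-3) = 1.782×10^-12 F.
I_d = C dV/dt = (1.782×10^-12)(3.17×10^7) = 5.65×10^-5 A.

5.65×10^-5 A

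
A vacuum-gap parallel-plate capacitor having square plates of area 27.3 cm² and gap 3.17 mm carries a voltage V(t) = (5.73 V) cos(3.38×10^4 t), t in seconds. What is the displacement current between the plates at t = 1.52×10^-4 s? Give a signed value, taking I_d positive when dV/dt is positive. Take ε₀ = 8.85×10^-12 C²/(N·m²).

dE/dt = (V₀ω/d)·−sin(ωt) with ωt = 5.1376 rad: (5.73)(3.38×10^4)(0.9110)/(3.17×10^-3) = 5.566×10^7 V/(m·s).
I_d = ε₀ A dE/dt = (8.85×10^-12)(2.73×10^-3)(5.566×10^7) = 1.34×10^-6 A.

1.34×10^-6 A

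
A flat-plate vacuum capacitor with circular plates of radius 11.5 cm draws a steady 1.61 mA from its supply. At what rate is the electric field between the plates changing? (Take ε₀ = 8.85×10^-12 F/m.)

The displacement current between the plates equals the conduction current, I_d = 1.61 mA.
Since I_d = ε₀ A dE/dt, dE/dt = I_d/(ε₀A) = (1.61×10^-3)/((8.85×10^-12)(0.04155)) = 4.38×10^9 V/(m·s).

4.38×10^9 V/(m·s)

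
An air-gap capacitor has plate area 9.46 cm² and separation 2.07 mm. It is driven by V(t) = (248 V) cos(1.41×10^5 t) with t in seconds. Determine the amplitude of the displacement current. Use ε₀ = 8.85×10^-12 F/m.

1.41×10^-4 A

C = ε₀A/d = (8.85×10^-12)(9.46×10^-4)/(2.07×10^-3) = 4.044×10^-12 F; ω = 1.41×10^5 rad/s.
I_d = C dV/dt, so |I_d|_max = C V₀ ω = (4.044×10^-12)(248)(1.41×10^5) = 1.41×10^-4 A.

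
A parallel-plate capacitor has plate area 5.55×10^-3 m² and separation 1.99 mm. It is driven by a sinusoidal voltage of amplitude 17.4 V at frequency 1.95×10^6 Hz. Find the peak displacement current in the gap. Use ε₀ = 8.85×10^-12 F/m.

5.26×10^-3 A

(dE/dt)_max = V₀ω/d = 1.071×10^11 V/(m·s); ω = 2πf = 1.225×10^7 rad/s.
I_d,max = ε₀ A (dE/dt)_max = (8.85×10^-12)(5.55×10^-3)(1.071×10^11) = 5.26×10^-3 A.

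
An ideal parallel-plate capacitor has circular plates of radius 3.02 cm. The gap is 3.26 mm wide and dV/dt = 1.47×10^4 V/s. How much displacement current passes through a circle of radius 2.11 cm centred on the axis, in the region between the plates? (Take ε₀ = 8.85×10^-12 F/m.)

dE/dt = (dV/dt)/d = 4.509×10^6 V/(m·s); I_d = ε₀(πR²)(dE/dt) = (8.85×10^-12)(2.865×10^-3)(4.509×10^6) = 1.143×10^-7 A.
Through an area πr² the displacement current is I_d·(πr²/πR²) = I_d (r/R)² = 5.58×10^-8 A.

5.58×10^-8 A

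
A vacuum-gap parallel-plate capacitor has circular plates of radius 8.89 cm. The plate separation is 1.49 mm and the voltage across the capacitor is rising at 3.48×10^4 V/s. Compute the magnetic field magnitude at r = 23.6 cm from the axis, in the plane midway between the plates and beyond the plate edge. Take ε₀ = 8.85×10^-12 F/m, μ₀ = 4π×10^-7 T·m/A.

4.35×10^-12 T

I_d = C dV/dt with C = ε₀πR²/d = 1.475×10^-10 F, so I_d = (1.475×10^-10)(3.48×10^4) = 5.133×10^-6 A.
For r ≥ R the full I_d is enclosed: B = μ₀ I_d/(2πr) = (4π×10^-7)(5.133×10^-6)/(2π·0.236) = 4.35×10^-12 T.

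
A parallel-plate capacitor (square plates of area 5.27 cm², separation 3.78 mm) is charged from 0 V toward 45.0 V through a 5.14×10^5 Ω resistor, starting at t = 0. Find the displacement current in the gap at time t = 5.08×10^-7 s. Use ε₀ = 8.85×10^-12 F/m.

C = ε₀A/d = (8.85×10^-12)(5.27×10^-4)/(3.78×10^-3) = 1.234×10^-12 F, so τ = RC = 6.343×10^-7 s.
The conduction current is I(t) = (V₀/R) e^(−t/τ), and the displacement current between the plates equals it.
t/τ = 0.8009; I_d = (45.0/5.14×10^5) · e^(−0.8009) = (8.755×10^-5)(0.4489) = 3.93×10^-5 A.

3.93×10^-5 A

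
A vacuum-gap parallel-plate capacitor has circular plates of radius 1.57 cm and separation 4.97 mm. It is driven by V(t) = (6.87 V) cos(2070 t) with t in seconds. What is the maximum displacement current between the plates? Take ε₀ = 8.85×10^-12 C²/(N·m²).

C = ε₀A/d = (8.85×10^-12)(7.744×10^-4)/(4.97×10^-3) = 1.379×10^-12 F; ω = 2070 rad/s.
I_d = C dV/dt, so |I_d|_max = C V₀ ω = (1.379×10^-12)(6.87)(2070) = 1.96×10^-8 A.

1.96×10^-8 A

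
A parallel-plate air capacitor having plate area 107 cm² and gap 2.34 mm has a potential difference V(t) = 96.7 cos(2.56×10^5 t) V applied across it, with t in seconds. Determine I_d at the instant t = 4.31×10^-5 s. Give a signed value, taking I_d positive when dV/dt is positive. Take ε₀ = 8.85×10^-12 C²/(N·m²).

dV/dt = (96.7)(2.56×10^5)·−sin(11.0336) = 2.474×10^7 V/s.
I_d = C dV/dt with C = ε₀A/d = (8.85×10^-12)(0.0107)/(2.34×10^-3) = 4.047×10^-11 F, so I_d = (4.047×10^-11)(2.474×10^7) = 1.00×10^-3 A.

1.00×10^-3 A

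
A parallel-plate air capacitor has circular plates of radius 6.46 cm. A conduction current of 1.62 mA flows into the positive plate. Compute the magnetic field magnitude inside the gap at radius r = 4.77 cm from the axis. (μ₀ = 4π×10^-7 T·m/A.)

3.70×10^-9 T

Between the plates the displacement current equals the wire current: I_d = 1.62 mA = 1.62×10^-3 A.
An Ampèrian loop of radius r encloses a fraction (r/R)² of I_d. Then B·2πr = μ₀ I_d (r/R)², giving B = μ₀ I_d r/(2πR²) = 3.70×10^-9 T.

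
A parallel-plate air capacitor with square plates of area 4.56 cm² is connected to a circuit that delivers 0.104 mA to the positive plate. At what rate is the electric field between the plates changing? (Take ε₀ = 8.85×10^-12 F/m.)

2.58×10^10 V/(m·s)

The displacement current between the plates equals the conduction current, I_d = 0.104 mA.
Then dE/dt = I_d/(ε₀A) = 2.58×10^10 V/(m·s).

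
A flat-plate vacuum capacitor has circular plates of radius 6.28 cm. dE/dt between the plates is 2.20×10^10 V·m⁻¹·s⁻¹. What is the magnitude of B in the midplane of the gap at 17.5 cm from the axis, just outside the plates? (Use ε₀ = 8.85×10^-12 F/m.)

I_d = ε₀ dΦ_E/dt = ε₀ πR² (dE/dt) = (8.85×10^-12)(0.01239)(2.20×10^10) = 2.412×10^-3 A through the full plate area.
For r ≥ R the full I_d is enclosed: B = μ₀ I_d/(2πr) = (4π×10^-7)(2.412×10^-3)/(2π·0.175) = 2.76×10^-9 T.

2.76×10^-9 T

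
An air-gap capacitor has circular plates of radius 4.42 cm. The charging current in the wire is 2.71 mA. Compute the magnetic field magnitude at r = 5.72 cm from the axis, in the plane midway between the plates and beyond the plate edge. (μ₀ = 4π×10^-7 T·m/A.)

9.48×10^-9 T

By continuity the displacement current in the gap matches the conduction current: I_d = 2.71×10^-3 A.
With r > R the enclosed displacement current is the full I_d; B = μ₀ I_d / (2πr) = 9.48×10^-9 T.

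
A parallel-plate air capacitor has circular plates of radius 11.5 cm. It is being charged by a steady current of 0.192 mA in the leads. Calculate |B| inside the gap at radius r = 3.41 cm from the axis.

No conduction current crosses the gap, so I_d there equals the 1.92×10^-4 A in the leads.
An Ampèrian loop of radius r encloses a fraction (r/R)² of I_d. Then B·2πr = μ₀ I_d (r/R)², giving B = μ₀ I_d r/(2πR²) = 9.90×10^-11 T.

9.90×10^-11 T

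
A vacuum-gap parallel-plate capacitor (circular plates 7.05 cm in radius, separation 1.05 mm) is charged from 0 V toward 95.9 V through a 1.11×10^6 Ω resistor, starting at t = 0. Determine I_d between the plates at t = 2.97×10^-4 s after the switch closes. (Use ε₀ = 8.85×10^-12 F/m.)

With C = ε₀A/d = (8.85×10^-12)(0.01561)/(1.05×10^-3) = 1.316×10^-10 F, the time constant is τ = RC = 1.461×10^-4 s, so t/τ = 2.033 and e^(−t/τ) = 0.1309.
I_d = I_cond = (V₀/R) e^(−t/τ) = (8.640×10^-5)(0.1309) = 1.13×10^-5 A.

1.13×10^-5 A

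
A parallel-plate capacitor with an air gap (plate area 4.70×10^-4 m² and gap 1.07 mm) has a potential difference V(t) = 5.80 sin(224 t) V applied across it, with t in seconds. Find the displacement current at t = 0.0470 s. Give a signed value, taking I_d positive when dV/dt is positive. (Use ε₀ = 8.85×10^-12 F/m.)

C = ε₀A/d = (8.85×10^-12)(4.70×10^-4)/(1.07×10^-3) = 3.887×10^-12 F. dV/dt = V₀ω·cos(ωt); at ωt = 10.528 rad this factor is -0.4507.
I_d = C dV/dt = (3.887×10^-12)(5.80)(224)(-0.4507) = -2.28×10^-9 A.

-2.28×10^-9 A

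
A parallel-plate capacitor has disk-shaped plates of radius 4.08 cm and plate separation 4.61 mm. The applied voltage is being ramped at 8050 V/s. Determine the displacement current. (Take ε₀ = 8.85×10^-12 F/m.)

C = ε₀A/d = (8.85×10^-12)(5.230×10^-3)/(4.61×10^-3) = 1.004×10^-11 F.
I_d = C dV/dt = (1.004×10^-11)(8050) = 8.08×10^-8 A.

8.08×10^-8 A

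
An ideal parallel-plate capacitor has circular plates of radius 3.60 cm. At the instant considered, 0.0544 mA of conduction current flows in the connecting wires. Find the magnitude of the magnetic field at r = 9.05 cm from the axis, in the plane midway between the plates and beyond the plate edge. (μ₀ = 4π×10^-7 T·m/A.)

1.20×10^-10 T

No conduction current crosses the gap, so I_d there equals the 5.44×10^-5 A in the leads.
Outside the plates the loop encloses all of I_d, so B·2πr = μ₀ I_d and B = 1.20×10^-10 T.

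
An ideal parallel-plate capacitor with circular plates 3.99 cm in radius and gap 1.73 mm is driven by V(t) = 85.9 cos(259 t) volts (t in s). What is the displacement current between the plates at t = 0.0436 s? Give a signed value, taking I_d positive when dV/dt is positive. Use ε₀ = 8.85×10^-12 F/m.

5.44×10^-7 A

C = ε₀A/d = (8.85×10^-12)(5.001×10^-3)/(1.73×10^-3) = 2.558×10^-11 F. dV/dt = V₀ω·−sin(ωt); at ωt = 11.2924 rad this factor is 0.9563.
I_d = C dV/dt = (2.558×10^-11)(85.9)(259)(0.9563) = 5.44×10^-7 A.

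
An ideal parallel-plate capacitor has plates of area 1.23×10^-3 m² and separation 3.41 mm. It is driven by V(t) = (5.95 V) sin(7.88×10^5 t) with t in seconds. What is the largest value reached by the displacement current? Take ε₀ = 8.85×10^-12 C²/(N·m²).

(dE/dt)_max = V₀ω/d = 1.375×10^9 V/(m·s); ω = 7.88×10^5 rad/s.
I_d,max = ε₀ A (dE/dt)_max = (8.85×10^-12)(1.23×10^-3)(1.375×10^9) = 1.50×10^-5 A.

1.50×10^-5 A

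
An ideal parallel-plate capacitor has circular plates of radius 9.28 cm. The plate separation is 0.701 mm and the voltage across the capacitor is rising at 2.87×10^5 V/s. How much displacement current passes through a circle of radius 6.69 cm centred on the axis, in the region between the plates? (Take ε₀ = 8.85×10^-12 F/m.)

5.09×10^-5 A

dE/dt = (dV/dt)/d = 4.094×10^8 V/(m·s); I_d = ε₀(πR²)(dE/dt) = (8.85×10^-12)(0.02705)(4.094×10^8) = 9.801×10^-5 A.
Since J_d is uniform, the enclosed fraction is (r/R)² = 0.5197, giving I_d,enc = 5.09×10^-5 A.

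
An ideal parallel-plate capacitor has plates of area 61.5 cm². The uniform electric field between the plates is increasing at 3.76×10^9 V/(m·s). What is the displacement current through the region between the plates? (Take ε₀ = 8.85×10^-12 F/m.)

With a uniform field, Φ_E = EA, so I_d = ε₀ A dE/dt = 2.05×10^-4 A.

2.05×10^-4 A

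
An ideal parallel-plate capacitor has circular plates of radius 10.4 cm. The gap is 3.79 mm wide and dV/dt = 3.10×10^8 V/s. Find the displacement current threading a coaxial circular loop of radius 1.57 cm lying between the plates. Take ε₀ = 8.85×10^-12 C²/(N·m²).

5.61×10^-4 A

With E = V/d, dE/dt = 8.179×10^10 V/(m·s) and πR² = 0.03398 m², giving I_d = ε₀ πR² dE/dt = 0.02460 A.
Through an area πr² the displacement current is I_d·(πr²/πR²) = I_d (r/R)² = 5.61×10^-4 A.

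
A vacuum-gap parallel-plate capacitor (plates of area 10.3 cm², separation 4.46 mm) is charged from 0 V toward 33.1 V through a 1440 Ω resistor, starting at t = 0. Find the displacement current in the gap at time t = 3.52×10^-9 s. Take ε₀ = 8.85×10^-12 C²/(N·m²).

6.95×10^-3 A

C = ε₀A/d = (8.85×10^-12)(1.03×10^-3)/(4.46×10^-3) = 2.044×10^-12 F and τ = RC = 2.943×10^-9 s. I_d in the gap equals the RC charging current.
I_d(t) = (V₀/R) e^(−t/τ) = 0.02299 · e^(−1.196) = 6.95×10^-3 A.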